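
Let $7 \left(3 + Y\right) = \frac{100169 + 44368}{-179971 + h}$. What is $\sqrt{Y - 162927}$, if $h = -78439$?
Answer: $\frac{i \sqrt{533108961035960190}}{1808870} \approx 403.65 i$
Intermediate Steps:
$Y = - \frac{5571147}{1808870}$ ($Y = -3 + \frac{\left(100169 + 44368\right) \frac{1}{-179971 - 78439}}{7} = -3 + \frac{144537 \frac{1}{-258410}}{7} = -3 + \frac{144537 \left(- \frac{1}{258410}\right)}{7} = -3 + \frac{1}{7} \left(- \frac{144537}{258410}\right) = -3 - \frac{144537}{1808870} = - \frac{5571147}{1808870} \approx -3.0799$)
$\sqrt{Y - 162927} = \sqrt{- \frac{5571147}{1808870} - 162927} = \sqrt{- \frac{294719333637}{1808870}} = \frac{i \sqrt{533108961035960190}}{1808870}$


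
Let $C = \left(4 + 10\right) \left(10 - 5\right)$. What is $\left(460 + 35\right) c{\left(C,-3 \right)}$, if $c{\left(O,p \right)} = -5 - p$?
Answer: $-990$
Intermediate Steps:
$C = 70$ ($C = 14 \cdot 5 = 70$)
$\left(460 + 35\right) c{\left(C,-3 \right)} = \left(460 + 35\right) \left(-5 - -3\right) = 495 \left(-5 + 3\right) = 495 \left(-2\right) = -990$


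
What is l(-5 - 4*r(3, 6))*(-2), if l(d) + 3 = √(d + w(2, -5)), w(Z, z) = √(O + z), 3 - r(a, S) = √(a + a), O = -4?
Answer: 6 - 2*√(-17 + 3*I + 4*√6) ≈ 4.9047 - 5.4779*I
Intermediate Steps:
r(a, S) = 3 - √2*√a (r(a, S) = 3 - √(a + a) = 3 - √(2*a) = 3 - √2*√a)
w(Z, z) = √(-4 + z)
l(d) = -3 + √(d + 3*I) (l(d) = -3 + √(d + √(-4 - 5)) = -3 + √(d + √(-9)) = -3 + √(d + 3*I))
l(-5 - 4*r(3, 6))*(-2) = (-3 + √((-5 - 4*(3 - √2*√3)) + 3*I))*(-2) = (-3 + √((-5 - 4*(3 - √6)) + 3*I))*(-2) = (-3 + √((-5 + (-12 + 4*√6)) + 3*I))*(-2) = (-3 + √((-17 + 4*√6) + 3*I))*(-2) = (-3 + √(-17 + 3*I + 4*√6))*(-2) = 6 - 2*√(-17 + 3*I + 4*√6)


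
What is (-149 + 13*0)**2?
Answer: 22201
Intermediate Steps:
(-149 + 13*0)**2 = (-149 + 0)**2 = (-149)**2 = 22201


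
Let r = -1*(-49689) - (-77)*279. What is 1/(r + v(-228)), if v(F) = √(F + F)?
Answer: 5931/422121170 - I*√114/2532727020 ≈ 1.405e-5 - 4.2156e-9*I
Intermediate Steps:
v(F) = √2*√F (v(F) = √(2*F) = √2*√F)
r = 71172 (r = 49689 - 1*(-21483) = 49689 + 21483 = 71172)
1/(r + v(-228)) = 1/(71172 + √2*√(-228)) = 1/(71172 + √2*(2*I*√57)) = 1/(71172 + 2*I*√114)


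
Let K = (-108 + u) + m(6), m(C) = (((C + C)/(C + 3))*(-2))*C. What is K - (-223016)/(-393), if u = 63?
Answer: -246989/393 ≈ -628.47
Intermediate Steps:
m(C) = -4*C²/(3 + C) (m(C) = (((2*C)/(3 + C))*(-2))*C = ((2*C/(3 + C))*(-2))*C = (-4*C/(3 + C))*C = -4*C²/(3 + C))
K = -61 (K = (-108 + 63) - 4*6²/(3 + 6) = -45 - 4*36/9 = -45 - 4*36*⅑ = -45 - 16 = -61)
K - (-223016)/(-393) = -61 - (-223016)/(-393) = -61 - (-223016)*(-1)/393 = -61 - 488*457/393 = -61 - 223016/393 = -246989/393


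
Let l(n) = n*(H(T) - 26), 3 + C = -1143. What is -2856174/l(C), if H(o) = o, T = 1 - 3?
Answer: -476029/5348 ≈ -89.011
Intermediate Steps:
C = -1146 (C = -3 - 1143 = -1146)
T = -2
l(n) = -28*n (l(n) = n*(-2 - 26) = n*(-28) = -28*n)
-2856174/l(C) = -2856174/((-28*(-1146))) = -2856174/32088 = -2856174*1/32088 = -476029/5348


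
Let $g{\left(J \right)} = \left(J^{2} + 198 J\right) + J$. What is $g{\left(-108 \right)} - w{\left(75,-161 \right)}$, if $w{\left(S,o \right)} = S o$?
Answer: $2247$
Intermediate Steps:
$g{\left(J \right)} = J^{2} + 199 J$
$g{\left(-108 \right)} - w{\left(75,-161 \right)} = - 108 \left(199 - 108\right) - 75 \left(-161\right) = \left(-108\right) 91 - -12075 = -9828 + 12075 = 2247$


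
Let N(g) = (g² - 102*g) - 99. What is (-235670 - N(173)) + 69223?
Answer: -178631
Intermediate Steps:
N(g) = -99 + g² - 102*g
(-235670 - N(173)) + 69223 = (-235670 - (-99 + 173² - 102*173)) + 69223 = (-235670 - (-99 + 29929 - 17646)) + 69223 = (-235670 - 1*12184) + 69223 = (-235670 - 12184) + 69223 = -247854 + 69223 = -178631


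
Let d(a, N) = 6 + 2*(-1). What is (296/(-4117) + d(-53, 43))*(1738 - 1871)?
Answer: -2150876/4117 ≈ -522.44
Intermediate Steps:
d(a, N) = 4 (d(a, N) = 6 - 2 = 4)
(296/(-4117) + d(-53, 43))*(1738 - 1871) = (296/(-4117) + 4)*(1738 - 1871) = (296*(-1/4117) + 4)*(-133) = (-296/4117 + 4)*(-133) = (16172/4117)*(-133) = -2150876/4117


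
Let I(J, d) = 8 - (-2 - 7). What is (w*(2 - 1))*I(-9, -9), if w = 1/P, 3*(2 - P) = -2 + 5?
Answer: 17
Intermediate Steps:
I(J, d) = 17 (I(J, d) = 8 - 1*(-9) = 8 + 9 = 17)
P = 1 (P = 2 - (-2 + 5)/3 = 2 - ⅓*3 = 2 - 1 = 1)
w = 1 (w = 1/1 = 1)
(w*(2 - 1))*I(-9, -9) = (1*(2 - 1))*17 = (1*1)*17 = 1*17 = 17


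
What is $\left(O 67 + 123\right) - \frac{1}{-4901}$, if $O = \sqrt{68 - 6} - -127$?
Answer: $\frac{42305433}{4901} + 67 \sqrt{62} \approx 9159.6$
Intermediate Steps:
$O = 127 + \sqrt{62}$ ($O = \sqrt{62} + 127 = 127 + \sqrt{62} \approx 134.87$)
$\left(O 67 + 123\right) - \frac{1}{-4901} = \left(\left(127 + \sqrt{62}\right) 67 + 123\right) - \frac{1}{-4901} = \left(\left(8509 + 67 \sqrt{62}\right) + 123\right) - - \frac{1}{4901} = \left(8632 + 67 \sqrt{62}\right) + \frac{1}{4901} = \frac{42305433}{4901} + 67 \sqrt{62}$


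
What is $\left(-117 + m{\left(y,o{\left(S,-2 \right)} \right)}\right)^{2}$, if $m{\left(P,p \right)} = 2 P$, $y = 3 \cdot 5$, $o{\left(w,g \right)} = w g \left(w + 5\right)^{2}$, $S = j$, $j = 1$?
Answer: $7569$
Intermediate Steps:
$S = 1$
$o{\left(w,g \right)} = g w \left(5 + w\right)^{2}$
$y = 15$
$\left(-117 + m{\left(y,o{\left(S,-2 \right)} \right)}\right)^{2} = \left(-117 + 2 \cdot 15\right)^{2} = \left(-117 + 30\right)^{2} = \left(-87\right)^{2} = 7569$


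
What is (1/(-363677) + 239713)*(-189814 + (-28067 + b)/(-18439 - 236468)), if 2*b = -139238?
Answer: -17358423333438474800/381497173 ≈ -4.5501e+10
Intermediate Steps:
b = -69619 (b = (½)*(-139238) = -69619)
(1/(-363677) + 239713)*(-189814 + (-28067 + b)/(-18439 - 236468)) = (1/(-363677) + 239713)*(-189814 + (-28067 - 69619)/(-18439 - 236468)) = (-1/363677 + 239713)*(-189814 - 97686/(-254907)) = 87178104700*(-189814 - 97686*(-1/254907))/363677 = 87178104700*(-189814 + 402/1049)/363677 = (87178104700/363677)*(-199114484/1049) = -17358423333438474800/381497173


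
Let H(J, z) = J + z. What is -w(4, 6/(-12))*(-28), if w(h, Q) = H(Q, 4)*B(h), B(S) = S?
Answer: 392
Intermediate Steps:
w(h, Q) = h*(4 + Q) (w(h, Q) = (Q + 4)*h = (4 + Q)*h = h*(4 + Q))
-w(4, 6/(-12))*(-28) = -4*(4 + 6/(-12))*(-28) = -4*(4 + 6*(-1/12))*(-28) = -4*(4 - ½)*(-28) = -4*(7/2)*(-28) = -14*(-28) = -1*(-392) = 392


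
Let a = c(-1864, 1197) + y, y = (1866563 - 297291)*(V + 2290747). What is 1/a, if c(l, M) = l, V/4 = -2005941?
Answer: -1/8996663055488 ≈ -1.1115e-13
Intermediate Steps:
V = -8023764 (V = 4*(-2005941) = -8023764)
y = -8996663053624 (y = (1866563 - 297291)*(-8023764 + 2290747) = 1569272*(-5733017) = -8996663053624)
a = -8996663055488 (a = -1864 - 8996663053624 = -8996663055488)
1/a = 1/(-8996663055488) = -1/8996663055488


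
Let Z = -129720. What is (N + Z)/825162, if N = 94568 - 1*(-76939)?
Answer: 13929/275054 ≈ 0.050641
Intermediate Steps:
N = 171507 (N = 94568 + 76939 = 171507)
(N + Z)/825162 = (171507 - 129720)/825162 = 41787*(1/825162) = 13929/275054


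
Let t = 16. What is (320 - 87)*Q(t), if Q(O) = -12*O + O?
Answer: -41008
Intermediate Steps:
Q(O) = -11*O
(320 - 87)*Q(t) = (320 - 87)*(-11*16) = 233*(-176) = -41008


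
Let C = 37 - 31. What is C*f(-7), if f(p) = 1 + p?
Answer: -36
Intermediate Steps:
C = 6
C*f(-7) = 6*(1 - 7) = 6*(-6) = -36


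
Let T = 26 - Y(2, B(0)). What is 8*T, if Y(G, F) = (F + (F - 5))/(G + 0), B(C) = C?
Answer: 228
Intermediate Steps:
Y(G, F) = (-5 + 2*F)/G (Y(G, F) = (F + (-5 + F))/G = (-5 + 2*F)/G)
T = 57/2 (T = 26 - (-5 + 2*0)/2 = 26 - (-5 + 0)/2 = 26 - (-5)/2 = 26 - 1*(-5/2) = 26 + 5/2 = 57/2 ≈ 28.500)
8*T = 8*(57/2) = 228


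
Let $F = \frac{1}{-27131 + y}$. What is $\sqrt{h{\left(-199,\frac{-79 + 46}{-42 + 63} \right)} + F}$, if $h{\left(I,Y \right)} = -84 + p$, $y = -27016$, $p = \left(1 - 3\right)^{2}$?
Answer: $\frac{i \sqrt{234551862867}}{54147} \approx 8.9443 i$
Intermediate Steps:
$p = 4$ ($p = \left(-2\right)^{2} = 4$)
$F = - \frac{1}{54147}$ ($F = \frac{1}{-27131 - 27016} = \frac{1}{-54147} = - \frac{1}{54147} \approx -1.8468 \cdot 10^{-5}$)
$h{\left(I,Y \right)} = -80$ ($h{\left(I,Y \right)} = -84 + 4 = -80$)
$\sqrt{h{\left(-199,\frac{-79 + 46}{-42 + 63} \right)} + F} = \sqrt{-80 - \frac{1}{54147}} = \sqrt{- \frac{4331761}{54147}} = \frac{i \sqrt{234551862867}}{54147}$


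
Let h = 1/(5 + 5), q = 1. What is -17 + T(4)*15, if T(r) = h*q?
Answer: -31/2 ≈ -15.500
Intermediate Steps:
h = ⅒ (h = 1/10 = ⅒ ≈ 0.10000)
T(r) = ⅒ (T(r) = (⅒)*1 = ⅒)
-17 + T(4)*15 = -17 + (⅒)*15 = -17 + 3/2 = -31/2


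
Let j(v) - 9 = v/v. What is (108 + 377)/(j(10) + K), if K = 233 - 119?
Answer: 485/124 ≈ 3.9113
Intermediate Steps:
j(v) = 10 (j(v) = 9 + v/v = 9 + 1 = 10)
K = 114
(108 + 377)/(j(10) + K) = (108 + 377)/(10 + 114) = 485/124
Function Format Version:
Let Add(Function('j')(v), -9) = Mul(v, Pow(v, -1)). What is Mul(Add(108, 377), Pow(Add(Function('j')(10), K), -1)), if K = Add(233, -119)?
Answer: Rational(485, 124) ≈ 3.9113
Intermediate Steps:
Function('j')(v) = 10 (Function('j')(v) = Add(9, Mul(v, Pow(v, -1))) = Add(9, 1) = 10)
K = 114
Mul(Add(108, 377), Pow(Add(Function('j')(10), K), -1)) = Mul(Add(108, 377), Pow(Add(10, 114), -1)) = Mul(485, Pow(124, -1)) = Mul(485, Rational(1, 124)) = Rational(485, 124)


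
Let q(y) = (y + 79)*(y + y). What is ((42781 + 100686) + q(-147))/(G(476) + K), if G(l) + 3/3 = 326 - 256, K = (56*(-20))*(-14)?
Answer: 163459/15749 ≈ 10.379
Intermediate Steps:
K = 15680 (K = -1120*(-14) = 15680)
G(l) = 69 (G(l) = -1 + (326 - 256) = -1 + 70 = 69)
q(y) = 2*y*(79 + y) (q(y) = (79 + y)*(2*y) = 2*y*(79 + y))
((42781 + 100686) + q(-147))/(G(476) + K) = ((42781 + 100686) + 2*(-147)*(79 - 147))/(69 + 15680) = (143467 + 2*(-147)*(-68))/15749 = (143467 + 19992)*(1/15749) = 163459*(1/15749) = 163459/15749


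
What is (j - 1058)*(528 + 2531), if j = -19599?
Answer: -63189763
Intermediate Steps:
(j - 1058)*(528 + 2531) = (-19599 - 1058)*(528 + 2531) = -20657*3059 = -63189763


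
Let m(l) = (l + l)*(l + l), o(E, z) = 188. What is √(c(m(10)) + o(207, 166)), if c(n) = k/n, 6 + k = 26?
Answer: √18805/10 ≈ 13.713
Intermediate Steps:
k = 20 (k = -6 + 26 = 20)
m(l) = 4*l² (m(l) = (2*l)*(2*l) = 4*l²)
c(n) = 20/n
√(c(m(10)) + o(207, 166)) = √(20/((4*10²)) + 188) = √(20/((4*100)) + 188) = √(20/400 + 188) = √(20*(1/400) + 188) = √(1/20 + 188) = √(3761/20) = √18805/10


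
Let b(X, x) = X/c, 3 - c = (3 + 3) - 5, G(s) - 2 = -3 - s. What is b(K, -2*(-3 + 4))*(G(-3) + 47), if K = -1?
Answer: -49/2 ≈ -24.500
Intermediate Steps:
G(s) = -1 - s (G(s) = 2 + (-3 - s) = -1 - s)
c = 2 (c = 3 - ((3 + 3) - 5) = 3 - (6 - 5) = 3 - 1*1 = 3 - 1 = 2)
b(X, x) = X/2
b(K, -2*(-3 + 4))*(G(-3) + 47) = ((½)*(-1))*((-1 - 1*(-3)) + 47) = -((-1 + 3) + 47)/2 = -(2 + 47)/2 = -½*49 = -49/2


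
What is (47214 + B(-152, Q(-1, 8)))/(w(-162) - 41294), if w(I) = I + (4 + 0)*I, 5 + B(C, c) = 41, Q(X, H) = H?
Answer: -23625/21052 ≈ -1.1222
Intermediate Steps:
B(C, c) = 36 (B(C, c) = -5 + 41 = 36)
w(I) = 5*I (w(I) = I + 4*I = 5*I)
(47214 + B(-152, Q(-1, 8)))/(w(-162) - 41294) = (47214 + 36)/(5*(-162) - 41294) = 47250/(-810 - 41294) = 47250/(-42104) = 47250*(-1/42104) = -23625/21052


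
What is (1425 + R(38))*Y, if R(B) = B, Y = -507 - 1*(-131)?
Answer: -550088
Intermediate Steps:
Y = -376 (Y = -507 + 131 = -376)
(1425 + R(38))*Y = (1425 + 38)*(-376) = 1463*(-376) = -550088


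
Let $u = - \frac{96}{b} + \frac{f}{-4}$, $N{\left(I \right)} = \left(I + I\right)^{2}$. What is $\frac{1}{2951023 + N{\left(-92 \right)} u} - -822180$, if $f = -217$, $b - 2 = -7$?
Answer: $\frac{22354030853585}{27188731} \approx 8.2218 \cdot 10^{5}$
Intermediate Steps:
$b = -5$ ($b = 2 - 7 = -5$)
$N{\left(I \right)} = 4 I^{2}$ ($N{\left(I \right)} = \left(2 I\right)^{2} = 4 I^{2}$)
$u = \frac{1469}{20}$ ($u = - \frac{96}{-5} - \frac{217}{-4} = \left(-96\right) \left(- \frac{1}{5}\right) - - \frac{217}{4} = \frac{96}{5} + \frac{217}{4} = \frac{1469}{20} \approx 73.45$)
$\frac{1}{2951023 + N{\left(-92 \right)} u} - -822180 = \frac{1}{2951023 + 4 \left(-92\right)^{2} \cdot \frac{1469}{20}} - -822180 = \frac{1}{2951023 + 4 \cdot 8464 \cdot \frac{1469}{20}} + 822180 = \frac{1}{2951023 + 33856 \cdot \frac{1469}{20}} + 822180 = \frac{1}{2951023 + \frac{12433616}{5}} + 822180 = \frac{1}{\frac{27188731}{5}} + 822180 = \frac{5}{27188731} + 822180 = \frac{22354030853585}{27188731}$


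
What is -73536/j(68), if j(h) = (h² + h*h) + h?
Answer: -18384/2329 ≈ -7.8935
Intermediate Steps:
j(h) = h + 2*h² (j(h) = (h² + h²) + h = 2*h² + h = h + 2*h²)
-73536/j(68) = -73536*1/(68*(1 + 2*68)) = -73536*1/(68*(1 + 136)) = -73536/(68*137) = -73536/9316 = -73536*1/9316 = -18384/2329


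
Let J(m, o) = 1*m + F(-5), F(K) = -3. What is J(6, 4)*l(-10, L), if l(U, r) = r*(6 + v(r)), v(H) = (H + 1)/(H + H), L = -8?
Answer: -309/2 ≈ -154.50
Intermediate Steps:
v(H) = (1 + H)/(2*H) (v(H) = (1 + H)/((2*H)) = (1 + H)*(1/(2*H)) = (1 + H)/(2*H))
l(U, r) = r*(6 + (1 + r)/(2*r))
J(m, o) = -3 + m (J(m, o) = 1*m - 3 = m - 3 = -3 + m)
J(6, 4)*l(-10, L) = (-3 + 6)*(1/2 + (13/2)*(-8)) = 3*(1/2 - 52) = 3*(-103/2) = -309/2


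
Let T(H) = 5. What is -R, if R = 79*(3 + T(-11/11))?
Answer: -632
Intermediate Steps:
R = 632 (R = 79*(3 + 5) = 79*8 = 632)
-R = -1*632 = -632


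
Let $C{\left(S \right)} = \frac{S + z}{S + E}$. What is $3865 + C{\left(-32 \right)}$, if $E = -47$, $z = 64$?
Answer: $\frac{305303}{79} \approx 3864.6$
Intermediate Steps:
$C{\left(S \right)} = \frac{64 + S}{-47 + S}$ ($C{\left(S \right)} = \frac{S + 64}{S - 47} = \frac{64 + S}{-47 + S}$)
$3865 + C{\left(-32 \right)} = 3865 + \frac{64 - 32}{-47 - 32} = 3865 + \frac{1}{-79} \cdot 32 = 3865 - \frac{32}{79} = \frac{305303}{79}$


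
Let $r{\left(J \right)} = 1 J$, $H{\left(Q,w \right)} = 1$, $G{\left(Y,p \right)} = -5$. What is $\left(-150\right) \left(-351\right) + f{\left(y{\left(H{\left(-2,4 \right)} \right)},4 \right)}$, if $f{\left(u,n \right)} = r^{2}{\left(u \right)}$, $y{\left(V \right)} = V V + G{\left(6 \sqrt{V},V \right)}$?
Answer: $52666$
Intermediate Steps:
$r{\left(J \right)} = J$
$y{\left(V \right)} = -5 + V^{2}$ ($y{\left(V \right)} = V V - 5 = V^{2} - 5 = -5 + V^{2}$)
$f{\left(u,n \right)} = u^{2}$
$\left(-150\right) \left(-351\right) + f{\left(y{\left(H{\left(-2,4 \right)} \right)},4 \right)} = \left(-150\right) \left(-351\right) + \left(-5 + 1^{2}\right)^{2} = 52650 + \left(-5 + 1\right)^{2} = 52650 + \left(-4\right)^{2} = 52650 + 16 = 52666$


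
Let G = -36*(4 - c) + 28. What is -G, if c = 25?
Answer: -784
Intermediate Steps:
G = 784 (G = -36*(4 - 1*25) + 28 = -36*(4 - 25) + 28 = -36*(-21) + 28 = 756 + 28 = 784)
-G = -1*784 = -784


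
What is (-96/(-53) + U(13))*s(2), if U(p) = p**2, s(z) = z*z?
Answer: 36212/53 ≈ 683.25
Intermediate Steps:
s(z) = z**2
(-96/(-53) + U(13))*s(2) = (-96/(-53) + 13**2)*2**2 = (-96*(-1/53) + 169)*4 = (96/53 + 169)*4 = (9053/53)*4 = 36212/53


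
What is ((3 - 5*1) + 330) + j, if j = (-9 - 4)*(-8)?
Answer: 432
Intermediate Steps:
j = 104 (j = -13*(-8) = 104)
((3 - 5*1) + 330) + j = ((3 - 5*1) + 330) + 104 = ((3 - 5) + 330) + 104 = (-2 + 330) + 104 = 328 + 104 = 432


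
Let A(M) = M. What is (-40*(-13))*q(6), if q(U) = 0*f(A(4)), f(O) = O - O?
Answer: 0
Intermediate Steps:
f(O) = 0
q(U) = 0 (q(U) = 0*0 = 0)
(-40*(-13))*q(6) = -40*(-13)*0 = 520*0 = 0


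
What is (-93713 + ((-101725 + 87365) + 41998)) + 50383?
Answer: -15692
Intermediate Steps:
(-93713 + ((-101725 + 87365) + 41998)) + 50383 = (-93713 + (-14360 + 41998)) + 50383 = (-93713 + 27638) + 50383 = -66075 + 50383 = -15692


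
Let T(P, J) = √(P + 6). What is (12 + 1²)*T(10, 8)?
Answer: 52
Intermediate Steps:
T(P, J) = √(6 + P)
(12 + 1²)*T(10, 8) = (12 + 1²)*√(6 + 10) = (12 + 1)*√16 = 13*4 = 52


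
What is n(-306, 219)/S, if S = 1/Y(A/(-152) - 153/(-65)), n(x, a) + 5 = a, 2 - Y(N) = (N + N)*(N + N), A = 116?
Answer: -2650730474/1525225 ≈ -1737.9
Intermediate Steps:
Y(N) = 2 - 4*N² (Y(N) = 2 - (N + N)*(N + N) = 2 - 2*N*2*N = 2 - 4*N²)
n(x, a) = -5 + a
S = -1525225/12386591 (S = 1/(2 - 4*(116/(-152) - 153/(-65))²) = 1/(2 - 4*(116*(-1/152) - 153*(-1/65))²) = 1/(2 - 4*(-29/38 + 153/65)²) = 1/(2 - 4*(3929/2470)²) = 1/(2 - 4*15437041/6100900) = 1/(2 - 15437041/1525225) = 1/(-12386591/1525225) = -1525225/12386591 ≈ -0.12314)
n(-306, 219)/S = (-5 + 219)/(-1525225/12386591) = 214*(-12386591/1525225) = -2650730474/1525225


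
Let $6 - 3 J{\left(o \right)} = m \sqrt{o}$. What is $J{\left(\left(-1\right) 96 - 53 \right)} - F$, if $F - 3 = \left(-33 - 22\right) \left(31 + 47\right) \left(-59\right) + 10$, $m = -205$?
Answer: $-253121 + \frac{205 i \sqrt{149}}{3} \approx -2.5312 \cdot 10^{5} + 834.11 i$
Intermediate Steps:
$J{\left(o \right)} = 2 + \frac{205 \sqrt{o}}{3}$ ($J{\left(o \right)} = 2 - \frac{\left(-205\right) \sqrt{o}}{3} = 2 + \frac{205 \sqrt{o}}{3}$)
$F = 253123$ ($F = 3 + \left(\left(-33 - 22\right) \left(31 + 47\right) \left(-59\right) + 10\right) = 3 + \left(\left(-55\right) 78 \left(-59\right) + 10\right) = 3 + \left(\left(-4290\right) \left(-59\right) + 10\right) = 3 + \left(253110 + 10\right) = 3 + 253120 = 253123$)
$J{\left(\left(-1\right) 96 - 53 \right)} - F = \left(2 + \frac{205 \sqrt{\left(-1\right) 96 - 53}}{3}\right) - 253123 = \left(2 + \frac{205 \sqrt{-96 - 53}}{3}\right) - 253123 = \left(2 + \frac{205 \sqrt{-149}}{3}\right) - 253123 = \left(2 + \frac{205 i \sqrt{149}}{3}\right) - 253123 = -253121 + \frac{205 i \sqrt{149}}{3}$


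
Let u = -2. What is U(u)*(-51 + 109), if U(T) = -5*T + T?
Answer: 464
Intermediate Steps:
U(T) = -4*T
U(u)*(-51 + 109) = (-4*(-2))*(-51 + 109) = 8*58 = 464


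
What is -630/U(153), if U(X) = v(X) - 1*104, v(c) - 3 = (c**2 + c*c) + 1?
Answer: -45/3337 ≈ -0.013485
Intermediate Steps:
v(c) = 4 + 2*c**2 (v(c) = 3 + ((c**2 + c*c) + 1) = 3 + ((c**2 + c**2) + 1) = 3 + (2*c**2 + 1) = 3 + (1 + 2*c**2) = 4 + 2*c**2)
U(X) = -100 + 2*X**2 (U(X) = (4 + 2*X**2) - 1*104 = (4 + 2*X**2) - 104 = -100 + 2*X**2)
-630/U(153) = -630/(-100 + 2*153**2) = -630/(-100 + 2*23409) = -630/(-100 + 46818) = -630/46718 = -630*1/46718 = -45/3337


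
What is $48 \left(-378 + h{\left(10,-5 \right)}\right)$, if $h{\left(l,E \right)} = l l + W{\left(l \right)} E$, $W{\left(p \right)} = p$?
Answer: $-15744$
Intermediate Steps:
$h{\left(l,E \right)} = l^{2} + E l$ ($h{\left(l,E \right)} = l l + l E = l^{2} + E l$)
$48 \left(-378 + h{\left(10,-5 \right)}\right) = 48 \left(-378 + 10 \left(-5 + 10\right)\right) = 48 \left(-378 + 10 \cdot 5\right) = 48 \left(-378 + 50\right) = 48 \left(-328\right) = -15744$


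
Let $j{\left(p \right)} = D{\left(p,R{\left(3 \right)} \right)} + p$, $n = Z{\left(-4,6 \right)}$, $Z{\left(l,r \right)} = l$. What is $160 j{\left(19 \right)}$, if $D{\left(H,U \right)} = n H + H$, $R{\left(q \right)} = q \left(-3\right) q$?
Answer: $-6080$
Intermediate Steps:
$n = -4$
$R{\left(q \right)} = - 3 q^{2}$ ($R{\left(q \right)} = - 3 q q = - 3 q^{2}$)
$D{\left(H,U \right)} = - 3 H$ ($D{\left(H,U \right)} = - 4 H + H = - 3 H$)
$j{\left(p \right)} = - 2 p$ ($j{\left(p \right)} = - 3 p + p = - 2 p$)
$160 j{\left(19 \right)} = 160 \left(\left(-2\right) 19\right) = 160 \left(-38\right) = -6080$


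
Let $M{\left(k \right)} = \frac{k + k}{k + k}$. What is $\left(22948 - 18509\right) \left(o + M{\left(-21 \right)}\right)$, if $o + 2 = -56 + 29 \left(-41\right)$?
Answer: $-5530994$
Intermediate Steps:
$M{\left(k \right)} = 1$ ($M{\left(k \right)} = \frac{2 k}{2 k} = 2 k \frac{1}{2 k} = 1$)
$o = -1247$ ($o = -2 + \left(-56 + 29 \left(-41\right)\right) = -2 - 1245 = -1247$)
$\left(22948 - 18509\right) \left(o + M{\left(-21 \right)}\right) = \left(22948 - 18509\right) \left(-1247 + 1\right) = 4439 \left(-1246\right) = -5530994$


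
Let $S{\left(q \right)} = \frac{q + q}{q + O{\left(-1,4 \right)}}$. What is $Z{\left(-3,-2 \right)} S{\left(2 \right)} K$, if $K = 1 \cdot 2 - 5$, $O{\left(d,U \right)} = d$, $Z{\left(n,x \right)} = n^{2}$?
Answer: $-108$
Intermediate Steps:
$S{\left(q \right)} = \frac{2 q}{-1 + q}$ ($S{\left(q \right)} = \frac{q + q}{q - 1} = \frac{2 q}{-1 + q}$)
$K = -3$ ($K = 2 - 5 = -3$)
$Z{\left(-3,-2 \right)} S{\left(2 \right)} K = \left(-3\right)^{2} \cdot 2 \cdot 2 \frac{1}{-1 + 2} \left(-3\right) = 9 \cdot 2 \cdot 2 \cdot 1^{-1} \left(-3\right) = 9 \cdot 2 \cdot 2 \cdot 1 \left(-3\right) = 9 \cdot 4 \left(-3\right) = 36 \left(-3\right) = -108$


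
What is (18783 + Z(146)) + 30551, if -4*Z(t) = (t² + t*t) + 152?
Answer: 38638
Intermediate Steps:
Z(t) = -38 - t²/2 (Z(t) = -((t² + t*t) + 152)/4 = -((t² + t²) + 152)/4 = -(2*t² + 152)/4 = -(152 + 2*t²)/4 = -38 - t²/2)
(18783 + Z(146)) + 30551 = (18783 + (-38 - ½*146²)) + 30551 = (18783 + (-38 - ½*21316)) + 30551 = (18783 + (-38 - 10658)) + 30551 = (18783 - 10696) + 30551 = 8087 + 30551 = 38638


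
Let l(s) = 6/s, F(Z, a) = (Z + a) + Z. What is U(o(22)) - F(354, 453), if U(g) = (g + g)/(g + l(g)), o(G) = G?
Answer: -283961/245 ≈ -1159.0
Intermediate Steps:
F(Z, a) = a + 2*Z
U(g) = 2*g/(g + 6/g) (U(g) = (g + g)/(g + 6/g) = (2*g)/(g + 6/g) = 2*g/(g + 6/g))
U(o(22)) - F(354, 453) = 2*22**2/(6 + 22**2) - (453 + 2*354) = 2*484/(6 + 484) - (453 + 708) = 2*484/490 - 1*1161 = 2*484*(1/490) - 1161 = 484/245 - 1161 = -283961/245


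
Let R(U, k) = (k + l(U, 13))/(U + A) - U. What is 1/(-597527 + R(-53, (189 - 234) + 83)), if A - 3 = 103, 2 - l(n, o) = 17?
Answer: -53/31666099 ≈ -1.6737e-6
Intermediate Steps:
l(n, o) = -15 (l(n, o) = 2 - 1*17 = 2 - 17 = -15)
A = 106 (A = 3 + 103 = 106)
R(U, k) = -U + (-15 + k)/(106 + U) (R(U, k) = (k - 15)/(U + 106) - U = (-15 + k)/(106 + U) - U = -U + (-15 + k)/(106 + U))
1/(-597527 + R(-53, (189 - 234) + 83)) = 1/(-597527 + (-15 + ((189 - 234) + 83) - 1*(-53)**2 - 106*(-53))/(106 - 53)) = 1/(-597527 + (-15 + (-45 + 83) - 1*2809 + 5618)/53) = 1/(-597527 + (-15 + 38 - 2809 + 5618)/53) = 1/(-597527 + (1/53)*2832) = 1/(-597527 + 2832/53) = 1/(-31666099/53) = -53/31666099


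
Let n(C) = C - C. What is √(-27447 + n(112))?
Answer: I*√27447 ≈ 165.67*I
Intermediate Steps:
n(C) = 0
√(-27447 + n(112)) = √(-27447 + 0) = √(-27447) = I*√27447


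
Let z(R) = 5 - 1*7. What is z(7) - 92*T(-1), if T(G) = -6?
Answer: 550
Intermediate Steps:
z(R) = -2 (z(R) = 5 - 7 = -2)
z(7) - 92*T(-1) = -2 - 92*(-6) = -2 + 552 = 550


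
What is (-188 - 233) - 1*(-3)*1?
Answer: -418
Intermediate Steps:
(-188 - 233) - 1*(-3)*1 = -421 + 3*1 = -421 + 3 = -418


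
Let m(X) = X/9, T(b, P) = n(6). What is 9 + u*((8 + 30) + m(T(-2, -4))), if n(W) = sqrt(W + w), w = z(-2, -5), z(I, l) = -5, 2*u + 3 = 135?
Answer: 7573/3 ≈ 2524.3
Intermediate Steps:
u = 66 (u = -3/2 + (1/2)*135 = -3/2 + 135/2 = 66)
w = -5
n(W) = sqrt(-5 + W) (n(W) = sqrt(W - 5) = sqrt(-5 + W))
T(b, P) = 1 (T(b, P) = sqrt(-5 + 6) = sqrt(1) = 1)
m(X) = X/9 (m(X) = X*(1/9) = X/9)
9 + u*((8 + 30) + m(T(-2, -4))) = 9 + 66*((8 + 30) + (1/9)*1) = 9 + 66*(38 + 1/9) = 9 + 66*(343/9) = 9 + 7546/3 = 7573/3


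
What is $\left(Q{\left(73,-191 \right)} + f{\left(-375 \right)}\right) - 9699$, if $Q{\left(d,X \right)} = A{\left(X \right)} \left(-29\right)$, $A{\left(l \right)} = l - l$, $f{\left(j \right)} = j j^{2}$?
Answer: $-52744074$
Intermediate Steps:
$f{\left(j \right)} = j^{3}$
$A{\left(l \right)} = 0$
$Q{\left(d,X \right)} = 0$ ($Q{\left(d,X \right)} = 0 \left(-29\right) = 0$)
$\left(Q{\left(73,-191 \right)} + f{\left(-375 \right)}\right) - 9699 = \left(0 + \left(-375\right)^{3}\right) - 9699 = \left(0 - 52734375\right) - 9699 = -52734375 - 9699 = -52744074$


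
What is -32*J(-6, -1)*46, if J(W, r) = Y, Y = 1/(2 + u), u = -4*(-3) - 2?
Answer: -368/3 ≈ -122.67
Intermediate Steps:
u = 10 (u = 12 - 2 = 10)
Y = 1/12 (Y = 1/(2 + 10) = 1/12 ≈ 0.083333)
J(W, r) = 1/12
-32*J(-6, -1)*46 = -32*1/12*46 = -8/3*46 = -368/3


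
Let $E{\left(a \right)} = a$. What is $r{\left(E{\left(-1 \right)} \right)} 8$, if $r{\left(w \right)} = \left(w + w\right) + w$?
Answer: $-24$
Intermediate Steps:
$r{\left(w \right)} = 3 w$ ($r{\left(w \right)} = 2 w + w = 3 w$)
$r{\left(E{\left(-1 \right)} \right)} 8 = 3 \left(-1\right) 8 = \left(-3\right) 8 = -24$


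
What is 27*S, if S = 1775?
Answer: 47925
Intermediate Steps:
27*S = 27*1775 = 47925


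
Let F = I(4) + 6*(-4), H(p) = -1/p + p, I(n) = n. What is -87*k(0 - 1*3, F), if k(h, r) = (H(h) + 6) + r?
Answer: 1450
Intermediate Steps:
H(p) = p - 1/p
F = -20 (F = 4 + 6*(-4) = 4 - 24 = -20)
k(h, r) = 6 + h + r - 1/h (k(h, r) = ((h - 1/h) + 6) + r = (6 + h - 1/h) + r = 6 + h + r - 1/h)
-87*k(0 - 1*3, F) = -87*(6 + (0 - 1*3) - 20 - 1/(0 - 1*3)) = -87*(6 + (0 - 3) - 20 - 1/(0 - 3)) = -87*(6 - 3 - 20 - 1/(-3)) = -87*(6 - 3 - 20 - 1*(-⅓)) = -87*(6 - 3 - 20 + ⅓) = -87*(-50/3) = 1450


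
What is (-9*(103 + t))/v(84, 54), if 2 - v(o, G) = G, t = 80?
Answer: 1647/52 ≈ 31.673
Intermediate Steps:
v(o, G) = 2 - G
(-9*(103 + t))/v(84, 54) = (-9*(103 + 80))/(2 - 1*54) = (-9*183)/(2 - 54) = -1647/(-52) = -1647*(-1/52) = 1647/52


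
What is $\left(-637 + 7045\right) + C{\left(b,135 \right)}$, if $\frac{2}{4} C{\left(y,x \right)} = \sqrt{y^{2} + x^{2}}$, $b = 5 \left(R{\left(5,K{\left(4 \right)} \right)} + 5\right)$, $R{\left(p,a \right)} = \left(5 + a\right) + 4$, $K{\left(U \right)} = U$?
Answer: $6408 + 90 \sqrt{13} \approx 6732.5$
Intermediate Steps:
$R{\left(p,a \right)} = 9 + a$
$b = 90$ ($b = 5 \left(\left(9 + 4\right) + 5\right) = 5 \left(13 + 5\right) = 5 \cdot 18 = 90$)
$C{\left(y,x \right)} = 2 \sqrt{x^{2} + y^{2}}$ ($C{\left(y,x \right)} = 2 \sqrt{y^{2} + x^{2}} = 2 \sqrt{x^{2} + y^{2}}$)
$\left(-637 + 7045\right) + C{\left(b,135 \right)} = \left(-637 + 7045\right) + 2 \sqrt{135^{2} + 90^{2}} = 6408 + 2 \sqrt{18225 + 8100} = 6408 + 2 \sqrt{26325} = 6408 + 2 \cdot 45 \sqrt{13} = 6408 + 90 \sqrt{13}$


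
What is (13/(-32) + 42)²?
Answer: 1771561/1024 ≈ 1730.0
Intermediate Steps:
(13/(-32) + 42)² = (13*(-1/32) + 42)² = (-13/32 + 42)² = (1331/32)² = 1771561/1024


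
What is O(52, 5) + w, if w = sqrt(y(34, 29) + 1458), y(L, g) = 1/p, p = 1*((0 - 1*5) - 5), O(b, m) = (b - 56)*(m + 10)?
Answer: -60 + sqrt(145790)/10 ≈ -21.818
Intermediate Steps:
O(b, m) = (-56 + b)*(10 + m)
p = -10 (p = 1*((0 - 5) - 5) = 1*(-5 - 5) = 1*(-10) = -10)
y(L, g) = -1/10 (y(L, g) = 1/(-10) = -1/10)
w = sqrt(145790)/10 (w = sqrt(-1/10 + 1458) = sqrt(14579/10) = sqrt(145790)/10 ≈ 38.182)
O(52, 5) + w = (-560 - 56*5 + 10*52 + 52*5) + sqrt(145790)/10 = (-560 - 280 + 520 + 260) + sqrt(145790)/10 = -60 + sqrt(145790)/10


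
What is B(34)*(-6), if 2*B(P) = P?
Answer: -102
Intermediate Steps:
B(P) = P/2
B(34)*(-6) = ((1/2)*34)*(-6) = 17*(-6) = -102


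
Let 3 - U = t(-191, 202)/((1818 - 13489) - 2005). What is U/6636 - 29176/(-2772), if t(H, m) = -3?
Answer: 31523220929/2994879888 ≈ 10.526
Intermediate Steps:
U = 41025/13676 (U = 3 - (-3)/((1818 - 13489) - 2005) = 3 - (-3)/(-11671 - 2005) = 3 - (-3)/(-13676) = 3 - (-3)*(-1)/13676 = 3 - 1*3/13676 = 3 - 3/13676 = 41025/13676 ≈ 2.9998)
U/6636 - 29176/(-2772) = (41025/13676)/6636 - 29176/(-2772) = (41025/13676)*(1/6636) - 29176*(-1/2772) = 13675/30251312 + 1042/99 = 31523220929/2994879888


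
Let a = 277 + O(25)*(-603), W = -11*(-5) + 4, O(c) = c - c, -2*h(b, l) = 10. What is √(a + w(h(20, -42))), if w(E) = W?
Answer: 4*√21 ≈ 18.330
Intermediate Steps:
h(b, l) = -5 (h(b, l) = -½*10 = -5)
O(c) = 0
W = 59 (W = 55 + 4 = 59)
w(E) = 59
a = 277 (a = 277 + 0*(-603) = 277 + 0 = 277)
√(a + w(h(20, -42))) = √(277 + 59) = √336 = 4*√21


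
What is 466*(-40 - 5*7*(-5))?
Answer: 62910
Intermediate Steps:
466*(-40 - 5*7*(-5)) = 466*(-40 - 35*(-5)) = 466*(-40 + 175) = 466*135 = 62910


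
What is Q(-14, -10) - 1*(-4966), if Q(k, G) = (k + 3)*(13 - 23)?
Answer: 5076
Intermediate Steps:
Q(k, G) = -30 - 10*k (Q(k, G) = (3 + k)*(-10) = -30 - 10*k)
Q(-14, -10) - 1*(-4966) = (-30 - 10*(-14)) - 1*(-4966) = (-30 + 140) + 4966 = 110 + 4966 = 5076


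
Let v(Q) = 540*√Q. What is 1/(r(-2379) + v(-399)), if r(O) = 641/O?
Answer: -1524939/658490175335281 - 3056206140*I*√399/658490175335281 ≈ -2.3158e-9 - 9.2709e-5*I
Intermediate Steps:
1/(r(-2379) + v(-399)) = 1/(641/(-2379) + 540*√(-399)) = 1/(641*(-1/2379) + 540*(I*√399)) = 1/(-641/2379 + 540*I*√399)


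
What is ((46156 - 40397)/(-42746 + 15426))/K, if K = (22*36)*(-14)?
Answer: 5759/302924160 ≈ 1.9011e-5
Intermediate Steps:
K = -11088 (K = 792*(-14) = -11088)
((46156 - 40397)/(-42746 + 15426))/K = ((46156 - 40397)/(-42746 + 15426))/(-11088) = (5759/(-27320))*(-1/11088) = (5759*(-1/27320))*(-1/11088) = -5759/27320*(-1/11088) = 5759/302924160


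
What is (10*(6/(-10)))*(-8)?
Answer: 48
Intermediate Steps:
(10*(6/(-10)))*(-8) = (10*(6*(-1/10)))*(-8) = (10*(-3/5))*(-8) = -6*(-8) = 48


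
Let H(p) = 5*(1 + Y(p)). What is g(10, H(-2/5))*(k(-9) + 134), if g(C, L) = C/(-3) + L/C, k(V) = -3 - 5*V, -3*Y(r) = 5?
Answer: -1936/3 ≈ -645.33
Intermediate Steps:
Y(r) = -5/3 (Y(r) = -⅓*5 = -5/3)
H(p) = -10/3 (H(p) = 5*(1 - 5/3) = 5*(-⅔) = -10/3)
g(C, L) = -C/3 + L/C (g(C, L) = C*(-⅓) + L/C = -C/3 + L/C)
g(10, H(-2/5))*(k(-9) + 134) = (-⅓*10 - 10/3/10)*((-3 - 5*(-9)) + 134) = (-10/3 - 10/3*⅒)*((-3 + 45) + 134) = (-10/3 - ⅓)*(42 + 134) = -11/3*176 = -1936/3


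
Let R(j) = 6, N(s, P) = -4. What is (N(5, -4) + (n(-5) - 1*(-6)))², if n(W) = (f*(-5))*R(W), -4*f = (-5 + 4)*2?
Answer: 169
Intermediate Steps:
f = ½ (f = -(-5 + 4)*2/4 = -(-1)*2/4 = -¼*(-2) = ½ ≈ 0.50000)
n(W) = -15 (n(W) = ((½)*(-5))*6 = -5/2*6 = -15)
(N(5, -4) + (n(-5) - 1*(-6)))² = (-4 + (-15 - 1*(-6)))² = (-4 + (-15 + 6))² = (-4 - 9)² = (-13)² = 169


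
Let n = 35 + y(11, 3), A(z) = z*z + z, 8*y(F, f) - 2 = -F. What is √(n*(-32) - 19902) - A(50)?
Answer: -2550 + I*√20986 ≈ -2550.0 + 144.87*I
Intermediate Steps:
y(F, f) = ¼ - F/8 (y(F, f) = ¼ + (-F)/8 = ¼ - F/8)
A(z) = z + z² (A(z) = z² + z = z + z²)
n = 271/8 (n = 35 + (¼ - ⅛*11) = 35 + (¼ - 11/8) = 35 - 9/8 = 271/8 ≈ 33.875)
√(n*(-32) - 19902) - A(50) = √((271/8)*(-32) - 19902) - 50*(1 + 50) = √(-1084 - 19902) - 50*51 = √(-20986) - 1*2550 = I*√20986 - 2550 = -2550 + I*√20986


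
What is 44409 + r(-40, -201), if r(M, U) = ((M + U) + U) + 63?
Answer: 44030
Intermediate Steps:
r(M, U) = 63 + M + 2*U (r(M, U) = (M + 2*U) + 63 = 63 + M + 2*U)
44409 + r(-40, -201) = 44409 + (63 - 40 + 2*(-201)) = 44409 + (63 - 40 - 402) = 44409 - 379 = 44030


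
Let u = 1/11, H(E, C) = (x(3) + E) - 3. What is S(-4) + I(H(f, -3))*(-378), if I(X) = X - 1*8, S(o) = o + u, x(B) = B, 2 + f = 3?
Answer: 29063/11 ≈ 2642.1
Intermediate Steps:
f = 1 (f = -2 + 3 = 1)
H(E, C) = E (H(E, C) = (3 + E) - 3 = E)
u = 1/11 ≈ 0.090909
S(o) = 1/11 + o (S(o) = o + 1/11 = 1/11 + o)
I(X) = -8 + X (I(X) = X - 8 = -8 + X)
S(-4) + I(H(f, -3))*(-378) = (1/11 - 4) + (-8 + 1)*(-378) = -43/11 - 7*(-378) = -43/11 + 2646 = 29063/11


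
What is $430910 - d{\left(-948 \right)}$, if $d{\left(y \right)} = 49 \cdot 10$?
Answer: $430420$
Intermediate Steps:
$d{\left(y \right)} = 490$
$430910 - d{\left(-948 \right)} = 430910 - 490 = 430420$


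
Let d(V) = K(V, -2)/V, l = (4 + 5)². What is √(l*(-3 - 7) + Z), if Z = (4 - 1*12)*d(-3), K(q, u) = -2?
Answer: I*√7338/3 ≈ 28.554*I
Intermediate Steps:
l = 81 (l = 9² = 81)
d(V) = -2/V
Z = -16/3 (Z = (4 - 1*12)*(-2/(-3)) = (4 - 12)*(-2*(-⅓)) = -8*⅔ = -16/3 ≈ -5.3333)
√(l*(-3 - 7) + Z) = √(81*(-3 - 7) - 16/3) = √(81*(-10) - 16/3) = √(-810 - 16/3) = √(-2446/3) = I*√7338/3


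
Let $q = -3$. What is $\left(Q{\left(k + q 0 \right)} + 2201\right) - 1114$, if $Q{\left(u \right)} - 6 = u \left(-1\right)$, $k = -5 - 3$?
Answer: $1101$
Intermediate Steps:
$k = -8$
$Q{\left(u \right)} = 6 - u$ ($Q{\left(u \right)} = 6 + u \left(-1\right) = 6 - u$)
$\left(Q{\left(k + q 0 \right)} + 2201\right) - 1114 = \left(\left(6 - \left(-8 - 0\right)\right) + 2201\right) - 1114 = \left(\left(6 - \left(-8 + 0\right)\right) + 2201\right) - 1114 = \left(\left(6 - -8\right) + 2201\right) - 1114 = \left(\left(6 + 8\right) + 2201\right) - 1114 = \left(14 + 2201\right) - 1114 = 2215 - 1114 = 1101$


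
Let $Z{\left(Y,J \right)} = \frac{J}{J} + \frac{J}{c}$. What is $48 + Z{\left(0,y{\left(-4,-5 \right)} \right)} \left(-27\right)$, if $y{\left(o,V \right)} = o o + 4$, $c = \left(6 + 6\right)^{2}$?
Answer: $\frac{69}{4} \approx 17.25$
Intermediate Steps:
$c = 144$ ($c = 12^{2} = 144$)
$y{\left(o,V \right)} = 4 + o^{2}$ ($y{\left(o,V \right)} = o^{2} + 4 = 4 + o^{2}$)
$Z{\left(Y,J \right)} = 1 + \frac{J}{144}$ ($Z{\left(Y,J \right)} = \frac{J}{J} + \frac{J}{144} = 1 + J \frac{1}{144} = 1 + \frac{J}{144}$)
$48 + Z{\left(0,y{\left(-4,-5 \right)} \right)} \left(-27\right) = 48 + \left(1 + \frac{4 + \left(-4\right)^{2}}{144}\right) \left(-27\right) = 48 + \left(1 + \frac{4 + 16}{144}\right) \left(-27\right) = 48 + \left(1 + \frac{1}{144} \cdot 20\right) \left(-27\right) = 48 + \left(1 + \frac{5}{36}\right) \left(-27\right) = 48 + \frac{41}{36} \left(-27\right) = 48 - \frac{123}{4} = \frac{69}{4}$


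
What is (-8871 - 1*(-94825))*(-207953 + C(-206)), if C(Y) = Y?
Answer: -17892098686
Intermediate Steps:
(-8871 - 1*(-94825))*(-207953 + C(-206)) = (-8871 - 1*(-94825))*(-207953 - 206) = (-8871 + 94825)*(-208159) = 85954*(-208159) = -17892098686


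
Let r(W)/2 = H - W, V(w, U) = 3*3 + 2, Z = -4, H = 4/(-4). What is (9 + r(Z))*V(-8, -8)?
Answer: 165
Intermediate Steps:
H = -1 (H = 4*(-¼) = -1)
V(w, U) = 11 (V(w, U) = 9 + 2 = 11)
r(W) = -2 - 2*W (r(W) = 2*(-1 - W) = -2 - 2*W)
(9 + r(Z))*V(-8, -8) = (9 + (-2 - 2*(-4)))*11 = (9 + (-2 + 8))*11 = (9 + 6)*11 = 15*11 = 165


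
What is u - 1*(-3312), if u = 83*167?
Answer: 17173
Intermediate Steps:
u = 13861
u - 1*(-3312) = 13861 - 1*(-3312) = 13861 + 3312 = 17173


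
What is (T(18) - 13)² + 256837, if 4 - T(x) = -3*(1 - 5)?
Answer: 257278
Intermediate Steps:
T(x) = -8 (T(x) = 4 - (-3)*(1 - 5) = 4 - (-3)*(-4) = 4 - 1*12 = 4 - 12 = -8)
(T(18) - 13)² + 256837 = (-8 - 13)² + 256837 = (-21)² + 256837 = 441 + 256837 = 257278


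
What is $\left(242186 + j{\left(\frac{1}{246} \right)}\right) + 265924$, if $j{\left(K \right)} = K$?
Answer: $\frac{124995061}{246} \approx 5.0811 \cdot 10^{5}$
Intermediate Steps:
$\left(242186 + j{\left(\frac{1}{246} \right)}\right) + 265924 = \left(242186 + \frac{1}{246}\right) + 265924 = \frac{59577757}{246} + 265924 = \frac{124995061}{246}$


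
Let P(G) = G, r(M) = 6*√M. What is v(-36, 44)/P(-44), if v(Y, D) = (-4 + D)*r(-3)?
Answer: -60*I*√3/11 ≈ -9.4476*I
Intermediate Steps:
v(Y, D) = 6*I*√3*(-4 + D) (v(Y, D) = (-4 + D)*(6*√(-3)) = (-4 + D)*(6*(I*√3)) = (-4 + D)*(6*I*√3) = 6*I*√3*(-4 + D))
v(-36, 44)/P(-44) = (6*I*√3*(-4 + 44))/(-44) = (6*I*√3*40)*(-1/44) = (240*I*√3)*(-1/44) = -60*I*√3/11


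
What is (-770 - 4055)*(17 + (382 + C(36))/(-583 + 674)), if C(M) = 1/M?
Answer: -335072125/3276 ≈ -1.0228e+5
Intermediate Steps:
(-770 - 4055)*(17 + (382 + C(36))/(-583 + 674)) = (-770 - 4055)*(17 + (382 + 1/36)/(-583 + 674)) = -4825*(17 + (382 + 1/36)/91) = -4825*(17 + (13753/36)*(1/91)) = -4825*(17 + 13753/3276) = -4825*69445/3276 = -335072125/3276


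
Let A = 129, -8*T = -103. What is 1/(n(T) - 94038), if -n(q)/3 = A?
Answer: -1/94425 ≈ -1.0590e-5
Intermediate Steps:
T = 103/8 (T = -⅛*(-103) = 103/8 ≈ 12.875)
n(q) = -387 (n(q) = -3*129 = -387)
1/(n(T) - 94038) = 1/(-387 - 94038) = 1/(-94425) = -1/94425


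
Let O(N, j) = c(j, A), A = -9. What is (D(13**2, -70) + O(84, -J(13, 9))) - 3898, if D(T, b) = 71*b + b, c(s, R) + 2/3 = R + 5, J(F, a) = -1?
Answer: -26828/3 ≈ -8942.7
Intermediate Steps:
c(s, R) = 13/3 + R (c(s, R) = -2/3 + (R + 5) = -2/3 + (5 + R) = 13/3 + R)
D(T, b) = 72*b
O(N, j) = -14/3 (O(N, j) = 13/3 - 9 = -14/3)
(D(13**2, -70) + O(84, -J(13, 9))) - 3898 = (72*(-70) - 14/3) - 3898 = (-5040 - 14/3) - 3898 = -15134/3 - 3898 = -26828/3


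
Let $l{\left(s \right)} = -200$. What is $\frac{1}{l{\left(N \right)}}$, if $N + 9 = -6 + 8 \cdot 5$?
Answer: $- \frac{1}{200} \approx -0.005$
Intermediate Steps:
$N = 25$ ($N = -9 + \left(-6 + 8 \cdot 5\right) = -9 + \left(-6 + 40\right) = -9 + 34 = 25$)
$\frac{1}{l{\left(N \right)}} = \frac{1}{-200} = - \frac{1}{200}$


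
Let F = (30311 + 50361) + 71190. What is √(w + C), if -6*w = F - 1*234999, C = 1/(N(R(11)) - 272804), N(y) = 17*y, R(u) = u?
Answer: √37072465340890146/1635702 ≈ 117.71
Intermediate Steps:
F = 151862 (F = 80672 + 71190 = 151862)
C = -1/272617 (C = 1/(17*11 - 272804) = 1/(187 - 272804) = 1/(-272617) = -1/272617 ≈ -3.6681e-6)
w = 83137/6 (w = -(151862 - 1*234999)/6 = -(151862 - 234999)/6 = -⅙*(-83137) = 83137/6 ≈ 13856.)
√(w + C) = √(83137/6 - 1/272617) = √(22664559523/1635702) = √37072465340890146/1635702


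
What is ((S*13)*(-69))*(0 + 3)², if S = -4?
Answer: 32292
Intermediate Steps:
((S*13)*(-69))*(0 + 3)² = (-4*13*(-69))*(0 + 3)² = -52*(-69)*3² = 3588*9 = 32292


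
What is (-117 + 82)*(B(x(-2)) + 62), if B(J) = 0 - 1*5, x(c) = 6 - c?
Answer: -1995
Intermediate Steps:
B(J) = -5 (B(J) = 0 - 5 = -5)
(-117 + 82)*(B(x(-2)) + 62) = (-117 + 82)*(-5 + 62) = -35*57 = -1995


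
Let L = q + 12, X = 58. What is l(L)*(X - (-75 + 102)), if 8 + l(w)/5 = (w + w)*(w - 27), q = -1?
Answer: -55800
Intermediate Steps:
L = 11 (L = -1 + 12 = 11)
l(w) = -40 + 10*w*(-27 + w) (l(w) = -40 + 5*((w + w)*(w - 27)) = -40 + 5*((2*w)*(-27 + w)) = -40 + 5*(2*w*(-27 + w)) = -40 + 10*w*(-27 + w))
l(L)*(X - (-75 + 102)) = (-40 - 270*11 + 10*11²)*(58 - (-75 + 102)) = (-40 - 2970 + 10*121)*(58 - 1*27) = (-40 - 2970 + 1210)*(58 - 27) = -1800*31 = -55800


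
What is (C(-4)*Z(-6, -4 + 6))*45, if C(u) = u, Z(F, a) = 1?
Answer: -180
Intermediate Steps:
(C(-4)*Z(-6, -4 + 6))*45 = -4*1*45 = -4*45 = -180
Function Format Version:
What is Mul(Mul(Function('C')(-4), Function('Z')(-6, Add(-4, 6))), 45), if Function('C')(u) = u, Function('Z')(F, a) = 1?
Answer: -180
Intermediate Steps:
Mul(Mul(Function('C')(-4), Function('Z')(-6, Add(-4, 6))), 45) = Mul(Mul(-4, 1), 45) = Mul(-4, 45) = -180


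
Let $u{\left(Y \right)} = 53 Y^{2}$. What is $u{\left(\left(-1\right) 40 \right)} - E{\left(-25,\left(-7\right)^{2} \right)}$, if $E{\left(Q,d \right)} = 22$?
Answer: $84778$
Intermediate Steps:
$u{\left(\left(-1\right) 40 \right)} - E{\left(-25,\left(-7\right)^{2} \right)} = 53 \left(\left(-1\right) 40\right)^{2} - 22 = 53 \left(-40\right)^{2} - 22 = 53 \cdot 1600 - 22 = 84800 - 22 = 84778$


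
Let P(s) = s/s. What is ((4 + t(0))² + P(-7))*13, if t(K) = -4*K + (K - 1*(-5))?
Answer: 1066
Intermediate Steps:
P(s) = 1
t(K) = 5 - 3*K (t(K) = -4*K + (K + 5) = -4*K + (5 + K) = 5 - 3*K)
((4 + t(0))² + P(-7))*13 = ((4 + (5 - 3*0))² + 1)*13 = ((4 + (5 + 0))² + 1)*13 = ((4 + 5)² + 1)*13 = (9² + 1)*13 = (81 + 1)*13 = 82*13 = 1066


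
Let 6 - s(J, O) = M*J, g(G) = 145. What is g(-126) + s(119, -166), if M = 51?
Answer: -5918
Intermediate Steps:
s(J, O) = 6 - 51*J
g(-126) + s(119, -166) = 145 + (6 - 51*119) = 145 + (6 - 6069) = 145 - 6063 = -5918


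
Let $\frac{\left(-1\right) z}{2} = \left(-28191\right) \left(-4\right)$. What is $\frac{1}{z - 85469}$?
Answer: $- \frac{1}{310997} \approx -3.2155 \cdot 10^{-6}$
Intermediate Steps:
$z = -225528$ ($z = - 2 \left(\left(-28191\right) \left(-4\right)\right) = \left(-2\right) 112764 = -225528$)
$\frac{1}{z - 85469} = \frac{1}{-225528 - 85469} = \frac{1}{-310997} = - \frac{1}{310997}$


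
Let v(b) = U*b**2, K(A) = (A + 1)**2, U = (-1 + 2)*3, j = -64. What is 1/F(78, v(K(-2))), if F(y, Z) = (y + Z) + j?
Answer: 1/17 ≈ 0.058824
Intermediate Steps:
U = 3 (U = 1*3 = 3)
K(A) = (1 + A)**2
v(b) = 3*b**2
F(y, Z) = -64 + Z + y (F(y, Z) = (y + Z) - 64 = (Z + y) - 64 = -64 + Z + y)
1/F(78, v(K(-2))) = 1/(-64 + 3*((1 - 2)**2)**2 + 78) = 1/(-64 + 3*((-1)**2)**2 + 78) = 1/(-64 + 3*1**2 + 78) = 1/(-64 + 3*1 + 78) = 1/(-64 + 3 + 78) = 1/17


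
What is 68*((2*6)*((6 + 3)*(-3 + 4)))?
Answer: 7344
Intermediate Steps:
68*((2*6)*((6 + 3)*(-3 + 4))) = 68*(12*(9*1)) = 68*(12*9) = 68*108 = 7344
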